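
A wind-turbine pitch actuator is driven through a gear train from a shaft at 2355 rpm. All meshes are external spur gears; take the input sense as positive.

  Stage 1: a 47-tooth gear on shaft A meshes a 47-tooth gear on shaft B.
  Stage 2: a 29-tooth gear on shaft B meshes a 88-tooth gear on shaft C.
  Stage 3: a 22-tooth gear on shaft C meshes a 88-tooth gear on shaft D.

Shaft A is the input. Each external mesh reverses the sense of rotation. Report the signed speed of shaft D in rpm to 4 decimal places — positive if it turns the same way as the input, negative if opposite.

Stage 1 [47T→47T]: ω = 2355.0000×47/47 = 2355.0000 rpm, dir flips to −; running = −2355.0000
Stage 2 [29T→88T]: ω = 2355.0000×29/88 = 776.0795 rpm, dir flips to +; running = +776.0795
Stage 3 [22T→88T]: ω = 776.0795×22/88 = 194.0199 rpm, dir flips to −; running = −194.0199

-194.0199 rpm (opposite to input, |ω| = 194.0199 rpm)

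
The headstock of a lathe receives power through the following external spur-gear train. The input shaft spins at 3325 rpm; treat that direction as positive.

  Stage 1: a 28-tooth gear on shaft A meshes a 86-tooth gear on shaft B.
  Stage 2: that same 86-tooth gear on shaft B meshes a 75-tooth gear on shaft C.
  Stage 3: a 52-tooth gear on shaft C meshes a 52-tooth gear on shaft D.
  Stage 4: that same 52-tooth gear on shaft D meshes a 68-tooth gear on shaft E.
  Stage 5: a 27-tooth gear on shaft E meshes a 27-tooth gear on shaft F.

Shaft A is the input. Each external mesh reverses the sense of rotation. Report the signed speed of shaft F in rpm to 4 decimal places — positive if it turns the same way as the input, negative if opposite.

Stage 1 [28T→86T]: ω = 3325.0000×28/86 = 1082.5581 rpm, dir flips to −; running = −1082.5581
Stage 2 [86T→75T]: ω = 1082.5581×86/75 = 1241.3333 rpm, dir flips to +; running = +1241.3333
Stage 3 [52T→52T]: ω = 1241.3333×52/52 = 1241.3333 rpm, dir flips to −; running = −1241.3333
Stage 4 [52T→68T]: ω = 1241.3333×52/68 = 949.2549 rpm, dir flips to +; running = +949.2549
Stage 5 [27T→27T]: ω = 949.2549×27/27 = 949.2549 rpm, dir flips to −; running = −949.2549

-949.2549 rpm (opposite to input, |ω| = 949.2549 rpm)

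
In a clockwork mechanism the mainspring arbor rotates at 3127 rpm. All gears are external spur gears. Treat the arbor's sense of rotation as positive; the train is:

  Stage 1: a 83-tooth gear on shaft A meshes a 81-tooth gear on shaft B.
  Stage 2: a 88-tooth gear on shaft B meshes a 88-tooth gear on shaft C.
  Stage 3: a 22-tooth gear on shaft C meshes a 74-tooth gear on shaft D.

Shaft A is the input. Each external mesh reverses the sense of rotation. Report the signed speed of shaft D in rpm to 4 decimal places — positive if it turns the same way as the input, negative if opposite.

-952.6029 rpm (opposite to input, |ω| = 952.6029 rpm)

Stage 1 [83T→81T]: ω = 3127.0000×83/81 = 3204.2099 rpm, dir flips to −; running = −3204.2099
Stage 2 [88T→88T]: ω = 3204.2099×88/88 = 3204.2099 rpm, dir flips to +; running = +3204.2099
Stage 3 [22T→74T]: ω = 3204.2099×22/74 = 952.6029 rpm, dir flips to −; running = −952.6029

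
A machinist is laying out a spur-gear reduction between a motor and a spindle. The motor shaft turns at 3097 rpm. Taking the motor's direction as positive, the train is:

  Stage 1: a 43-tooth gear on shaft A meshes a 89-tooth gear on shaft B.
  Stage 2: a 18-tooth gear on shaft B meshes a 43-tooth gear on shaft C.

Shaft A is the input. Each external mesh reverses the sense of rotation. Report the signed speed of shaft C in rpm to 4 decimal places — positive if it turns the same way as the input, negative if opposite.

+626.3596 rpm (same as input, |ω| = 626.3596 rpm)

Stage 1 [43T→89T]: ω = 3097.0000×43/89 = 1496.3034 rpm, dir flips to −; running = −1496.3034
Stage 2 [18T→43T]: ω = 1496.3034×18/43 = 626.3596 rpm, dir flips to +; running = +626.3596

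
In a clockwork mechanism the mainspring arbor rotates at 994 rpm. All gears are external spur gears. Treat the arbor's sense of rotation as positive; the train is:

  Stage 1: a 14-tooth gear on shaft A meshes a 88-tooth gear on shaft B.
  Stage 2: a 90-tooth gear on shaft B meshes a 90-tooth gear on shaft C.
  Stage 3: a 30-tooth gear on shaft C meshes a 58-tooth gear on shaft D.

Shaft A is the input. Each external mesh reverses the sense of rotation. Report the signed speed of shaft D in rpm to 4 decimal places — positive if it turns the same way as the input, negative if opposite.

Stage 1 [14T→88T]: ω = 994.0000×14/88 = 158.1364 rpm, dir flips to −; running = −158.1364
Stage 2 [90T→90T]: ω = 158.1364×90/90 = 158.1364 rpm, dir flips to +; running = +158.1364
Stage 3 [30T→58T]: ω = 158.1364×30/58 = 81.7947 rpm, dir flips to −; running = −81.7947

-81.7947 rpm (opposite to input, |ω| = 81.7947 rpm)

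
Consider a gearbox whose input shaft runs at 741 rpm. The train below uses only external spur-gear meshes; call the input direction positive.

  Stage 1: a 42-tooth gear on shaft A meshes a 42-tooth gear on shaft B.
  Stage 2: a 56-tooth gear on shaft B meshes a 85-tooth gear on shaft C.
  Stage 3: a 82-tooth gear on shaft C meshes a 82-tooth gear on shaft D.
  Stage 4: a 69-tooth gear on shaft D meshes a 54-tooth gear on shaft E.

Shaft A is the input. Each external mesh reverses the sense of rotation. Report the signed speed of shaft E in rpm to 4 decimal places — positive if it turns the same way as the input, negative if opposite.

Stage 1 [42T→42T]: ω = 741.0000×42/42 = 741.0000 rpm, dir flips to −; running = −741.0000
Stage 2 [56T→85T]: ω = 741.0000×56/85 = 488.1882 rpm, dir flips to +; running = +488.1882
Stage 3 [82T→82T]: ω = 488.1882×82/82 = 488.1882 rpm, dir flips to −; running = −488.1882
Stage 4 [69T→54T]: ω = 488.1882×69/54 = 623.7961 rpm, dir flips to +; running = +623.7961

+623.7961 rpm (same as input, |ω| = 623.7961 rpm)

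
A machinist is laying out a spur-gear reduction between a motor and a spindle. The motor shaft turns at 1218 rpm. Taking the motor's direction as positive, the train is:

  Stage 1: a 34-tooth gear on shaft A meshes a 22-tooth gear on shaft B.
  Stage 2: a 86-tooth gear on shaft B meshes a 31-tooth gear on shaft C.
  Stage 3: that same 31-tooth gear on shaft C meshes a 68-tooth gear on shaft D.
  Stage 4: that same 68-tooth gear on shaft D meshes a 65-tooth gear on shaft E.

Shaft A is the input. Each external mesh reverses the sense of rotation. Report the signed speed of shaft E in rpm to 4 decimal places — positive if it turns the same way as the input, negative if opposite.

+2490.5119 rpm (same as input, |ω| = 2490.5119 rpm)

Stage 1 [34T→22T]: ω = 1218.0000×34/22 = 1882.3636 rpm, dir flips to −; running = −1882.3636
Stage 2 [86T→31T]: ω = 1882.3636×86/31 = 5222.0411 rpm, dir flips to +; running = +5222.0411
Stage 3 [31T→68T]: ω = 5222.0411×31/68 = 2380.6364 rpm, dir flips to −; running = −2380.6364
Stage 4 [68T→65T]: ω = 2380.6364×68/65 = 2490.5119 rpm, dir flips to +; running = +2490.5119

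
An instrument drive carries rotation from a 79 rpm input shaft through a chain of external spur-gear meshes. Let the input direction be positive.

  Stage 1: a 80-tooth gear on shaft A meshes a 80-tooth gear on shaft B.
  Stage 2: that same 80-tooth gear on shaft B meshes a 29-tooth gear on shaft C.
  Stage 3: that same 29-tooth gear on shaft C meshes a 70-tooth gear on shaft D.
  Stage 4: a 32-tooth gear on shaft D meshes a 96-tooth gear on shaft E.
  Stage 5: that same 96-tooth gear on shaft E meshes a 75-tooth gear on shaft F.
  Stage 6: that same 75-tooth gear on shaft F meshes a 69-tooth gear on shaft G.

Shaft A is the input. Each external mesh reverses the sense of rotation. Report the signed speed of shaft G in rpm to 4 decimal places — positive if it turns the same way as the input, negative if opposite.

Stage 1 [80T→80T]: ω = 79.0000×80/80 = 79.0000 rpm, dir flips to −; running = −79.0000
Stage 2 [80T→29T]: ω = 79.0000×80/29 = 217.9310 rpm, dir flips to +; running = +217.9310
Stage 3 [29T→70T]: ω = 217.9310×29/70 = 90.2857 rpm, dir flips to −; running = −90.2857
Stage 4 [32T→96T]: ω = 90.2857×32/96 = 30.0952 rpm, dir flips to +; running = +30.0952
Stage 5 [96T→75T]: ω = 30.0952×96/75 = 38.5219 rpm, dir flips to −; running = −38.5219
Stage 6 [75T→69T]: ω = 38.5219×75/69 = 41.8716 rpm, dir flips to +; running = +41.8716

+41.8716 rpm (same as input, |ω| = 41.8716 rpm)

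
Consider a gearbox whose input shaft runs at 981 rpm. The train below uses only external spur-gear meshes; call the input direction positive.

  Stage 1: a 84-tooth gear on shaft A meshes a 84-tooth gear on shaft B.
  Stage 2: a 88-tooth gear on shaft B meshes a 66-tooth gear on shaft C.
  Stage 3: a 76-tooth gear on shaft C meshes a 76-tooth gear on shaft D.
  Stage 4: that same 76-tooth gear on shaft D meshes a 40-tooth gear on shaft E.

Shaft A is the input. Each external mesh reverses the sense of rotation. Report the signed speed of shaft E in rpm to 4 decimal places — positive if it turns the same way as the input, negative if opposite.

+2485.2000 rpm (same as input, |ω| = 2485.2000 rpm)

Stage 1 [84T→84T]: ω = 981.0000×84/84 = 981.0000 rpm, dir flips to −; running = −981.0000
Stage 2 [88T→66T]: ω = 981.0000×88/66 = 1308.0000 rpm, dir flips to +; running = +1308.0000
Stage 3 [76T→76T]: ω = 1308.0000×76/76 = 1308.0000 rpm, dir flips to −; running = −1308.0000
Stage 4 [76T→40T]: ω = 1308.0000×76/40 = 2485.2000 rpm, dir flips to +; running = +2485.2000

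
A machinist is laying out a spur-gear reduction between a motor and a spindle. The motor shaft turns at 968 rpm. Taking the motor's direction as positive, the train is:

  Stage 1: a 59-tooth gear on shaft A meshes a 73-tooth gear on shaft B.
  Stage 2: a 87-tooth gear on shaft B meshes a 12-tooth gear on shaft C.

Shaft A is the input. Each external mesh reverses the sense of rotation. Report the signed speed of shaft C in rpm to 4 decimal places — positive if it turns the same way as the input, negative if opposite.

+5672.0822 rpm (same as input, |ω| = 5672.0822 rpm)

Stage 1 [59T→73T]: ω = 968.0000×59/73 = 782.3562 rpm, dir flips to −; running = −782.3562
Stage 2 [87T→12T]: ω = 782.3562×87/12 = 5672.0822 rpm, dir flips to +; running = +5672.0822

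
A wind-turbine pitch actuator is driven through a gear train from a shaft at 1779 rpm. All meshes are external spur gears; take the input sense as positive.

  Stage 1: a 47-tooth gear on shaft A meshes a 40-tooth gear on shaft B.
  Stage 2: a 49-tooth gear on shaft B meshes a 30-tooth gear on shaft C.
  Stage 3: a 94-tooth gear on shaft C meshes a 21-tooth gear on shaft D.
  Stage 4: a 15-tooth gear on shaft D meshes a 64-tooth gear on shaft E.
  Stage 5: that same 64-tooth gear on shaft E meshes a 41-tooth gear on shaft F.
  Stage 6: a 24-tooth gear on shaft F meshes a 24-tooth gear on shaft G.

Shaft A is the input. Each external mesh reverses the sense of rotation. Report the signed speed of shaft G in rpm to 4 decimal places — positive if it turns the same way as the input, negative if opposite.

Stage 1 [47T→40T]: ω = 1779.0000×47/40 = 2090.3250 rpm, dir flips to −; running = −2090.3250
Stage 2 [49T→30T]: ω = 2090.3250×49/30 = 3414.1975 rpm, dir flips to +; running = +3414.1975
Stage 3 [94T→21T]: ω = 3414.1975×94/21 = 15282.5983 rpm, dir flips to −; running = −15282.5983
Stage 4 [15T→64T]: ω = 15282.5983×15/64 = 3581.8590 rpm, dir flips to +; running = +3581.8590
Stage 5 [64T→41T]: ω = 3581.8590×64/41 = 5591.1945 rpm, dir flips to −; running = −5591.1945
Stage 6 [24T→24T]: ω = 5591.1945×24/24 = 5591.1945 rpm, dir flips to +; running = +5591.1945

+5591.1945 rpm (same as input, |ω| = 5591.1945 rpm)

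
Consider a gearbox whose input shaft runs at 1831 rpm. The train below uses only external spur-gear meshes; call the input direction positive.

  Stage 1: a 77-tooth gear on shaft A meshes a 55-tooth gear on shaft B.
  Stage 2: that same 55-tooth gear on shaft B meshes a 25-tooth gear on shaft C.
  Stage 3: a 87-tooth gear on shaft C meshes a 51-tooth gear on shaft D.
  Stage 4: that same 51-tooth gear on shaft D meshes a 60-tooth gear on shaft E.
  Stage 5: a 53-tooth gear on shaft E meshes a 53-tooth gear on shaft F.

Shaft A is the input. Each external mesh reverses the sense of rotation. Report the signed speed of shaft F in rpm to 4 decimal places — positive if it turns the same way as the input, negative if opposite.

Stage 1 [77T→55T]: ω = 1831.0000×77/55 = 2563.4000 rpm, dir flips to −; running = −2563.4000
Stage 2 [55T→25T]: ω = 2563.4000×55/25 = 5639.4800 rpm, dir flips to +; running = +5639.4800
Stage 3 [87T→51T]: ω = 5639.4800×87/51 = 9620.2894 rpm, dir flips to −; running = −9620.2894
Stage 4 [51T→60T]: ω = 9620.2894×51/60 = 8177.2460 rpm, dir flips to +; running = +8177.2460
Stage 5 [53T→53T]: ω = 8177.2460×53/53 = 8177.2460 rpm, dir flips to −; running = −8177.2460

-8177.2460 rpm (opposite to input, |ω| = 8177.2460 rpm)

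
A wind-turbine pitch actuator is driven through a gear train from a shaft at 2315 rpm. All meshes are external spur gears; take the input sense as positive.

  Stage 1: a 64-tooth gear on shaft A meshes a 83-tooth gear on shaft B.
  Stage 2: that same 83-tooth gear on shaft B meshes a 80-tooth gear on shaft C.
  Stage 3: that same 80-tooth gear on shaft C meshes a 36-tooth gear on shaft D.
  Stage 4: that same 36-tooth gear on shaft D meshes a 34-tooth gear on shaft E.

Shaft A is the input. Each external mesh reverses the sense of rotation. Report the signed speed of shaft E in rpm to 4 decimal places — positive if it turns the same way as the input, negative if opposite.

+4357.6471 rpm (same as input, |ω| = 4357.6471 rpm)

Stage 1 [64T→83T]: ω = 2315.0000×64/83 = 1785.0602 rpm, dir flips to −; running = −1785.0602
Stage 2 [83T→80T]: ω = 1785.0602×83/80 = 1852.0000 rpm, dir flips to +; running = +1852.0000
Stage 3 [80T→36T]: ω = 1852.0000×80/36 = 4115.5556 rpm, dir flips to −; running = −4115.5556
Stage 4 [36T→34T]: ω = 4115.5556×36/34 = 4357.6471 rpm, dir flips to +; running = +4357.6471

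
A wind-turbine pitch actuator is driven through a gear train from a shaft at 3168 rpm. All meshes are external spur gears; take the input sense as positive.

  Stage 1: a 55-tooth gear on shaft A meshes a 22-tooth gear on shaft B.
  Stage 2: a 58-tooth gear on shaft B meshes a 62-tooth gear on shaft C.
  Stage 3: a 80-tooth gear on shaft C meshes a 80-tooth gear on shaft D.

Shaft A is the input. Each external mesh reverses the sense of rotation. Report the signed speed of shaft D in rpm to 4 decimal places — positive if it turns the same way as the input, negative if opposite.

-7409.0323 rpm (opposite to input, |ω| = 7409.0323 rpm)

Stage 1 [55T→22T]: ω = 3168.0000×55/22 = 7920.0000 rpm, dir flips to −; running = −7920.0000
Stage 2 [58T→62T]: ω = 7920.0000×58/62 = 7409.0323 rpm, dir flips to +; running = +7409.0323
Stage 3 [80T→80T]: ω = 7409.0323×80/80 = 7409.0323 rpm, dir flips to −; running = −7409.0323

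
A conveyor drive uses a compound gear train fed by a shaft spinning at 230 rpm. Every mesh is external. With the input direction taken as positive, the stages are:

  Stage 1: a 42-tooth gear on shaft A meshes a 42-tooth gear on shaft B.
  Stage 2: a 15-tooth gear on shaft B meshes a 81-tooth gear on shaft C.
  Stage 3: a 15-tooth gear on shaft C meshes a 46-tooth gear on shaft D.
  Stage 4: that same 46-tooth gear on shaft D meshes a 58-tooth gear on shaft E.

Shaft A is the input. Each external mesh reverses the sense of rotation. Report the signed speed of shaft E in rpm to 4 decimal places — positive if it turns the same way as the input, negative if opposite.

Stage 1 [42T→42T]: ω = 230.0000×42/42 = 230.0000 rpm, dir flips to −; running = −230.0000
Stage 2 [15T→81T]: ω = 230.0000×15/81 = 42.5926 rpm, dir flips to +; running = +42.5926
Stage 3 [15T→46T]: ω = 42.5926×15/46 = 13.8889 rpm, dir flips to −; running = −13.8889
Stage 4 [46T→58T]: ω = 13.8889×46/58 = 11.0153 rpm, dir flips to +; running = +11.0153

+11.0153 rpm (same as input, |ω| = 11.0153 rpm)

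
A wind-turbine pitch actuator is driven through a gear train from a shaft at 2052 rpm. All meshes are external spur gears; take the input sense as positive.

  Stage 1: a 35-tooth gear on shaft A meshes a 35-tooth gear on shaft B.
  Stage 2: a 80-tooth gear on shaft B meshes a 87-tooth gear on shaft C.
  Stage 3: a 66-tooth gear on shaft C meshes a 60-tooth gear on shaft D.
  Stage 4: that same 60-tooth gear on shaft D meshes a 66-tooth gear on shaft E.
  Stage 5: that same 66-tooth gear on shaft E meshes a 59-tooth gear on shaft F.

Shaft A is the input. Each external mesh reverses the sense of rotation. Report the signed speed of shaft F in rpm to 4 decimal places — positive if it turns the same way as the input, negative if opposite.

-2110.7656 rpm (opposite to input, |ω| = 2110.7656 rpm)

Stage 1 [35T→35T]: ω = 2052.0000×35/35 = 2052.0000 rpm, dir flips to −; running = −2052.0000
Stage 2 [80T→87T]: ω = 2052.0000×80/87 = 1886.8966 rpm, dir flips to +; running = +1886.8966
Stage 3 [66T→60T]: ω = 1886.8966×66/60 = 2075.5862 rpm, dir flips to −; running = −2075.5862
Stage 4 [60T→66T]: ω = 2075.5862×60/66 = 1886.8966 rpm, dir flips to +; running = +1886.8966
Stage 5 [66T→59T]: ω = 1886.8966×66/59 = 2110.7656 rpm, dir flips to −; running = −2110.7656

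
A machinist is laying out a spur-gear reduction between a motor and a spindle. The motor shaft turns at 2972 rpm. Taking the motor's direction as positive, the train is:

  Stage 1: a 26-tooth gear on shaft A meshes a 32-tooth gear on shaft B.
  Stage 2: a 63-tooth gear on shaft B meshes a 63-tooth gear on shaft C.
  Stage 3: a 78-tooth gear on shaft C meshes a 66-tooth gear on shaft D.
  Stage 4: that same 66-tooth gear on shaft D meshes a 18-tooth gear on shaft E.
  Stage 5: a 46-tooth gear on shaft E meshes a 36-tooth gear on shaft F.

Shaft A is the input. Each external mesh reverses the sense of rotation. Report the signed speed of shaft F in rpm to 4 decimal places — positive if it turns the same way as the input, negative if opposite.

-13370.5602 rpm (opposite to input, |ω| = 13370.5602 rpm)

Stage 1 [26T→32T]: ω = 2972.0000×26/32 = 2414.7500 rpm, dir flips to −; running = −2414.7500
Stage 2 [63T→63T]: ω = 2414.7500×63/63 = 2414.7500 rpm, dir flips to +; running = +2414.7500
Stage 3 [78T→66T]: ω = 2414.7500×78/66 = 2853.7955 rpm, dir flips to −; running = −2853.7955
Stage 4 [66T→18T]: ω = 2853.7955×66/18 = 10463.9167 rpm, dir flips to +; running = +10463.9167
Stage 5 [46T→36T]: ω = 10463.9167×46/36 = 13370.5602 rpm, dir flips to −; running = −13370.5602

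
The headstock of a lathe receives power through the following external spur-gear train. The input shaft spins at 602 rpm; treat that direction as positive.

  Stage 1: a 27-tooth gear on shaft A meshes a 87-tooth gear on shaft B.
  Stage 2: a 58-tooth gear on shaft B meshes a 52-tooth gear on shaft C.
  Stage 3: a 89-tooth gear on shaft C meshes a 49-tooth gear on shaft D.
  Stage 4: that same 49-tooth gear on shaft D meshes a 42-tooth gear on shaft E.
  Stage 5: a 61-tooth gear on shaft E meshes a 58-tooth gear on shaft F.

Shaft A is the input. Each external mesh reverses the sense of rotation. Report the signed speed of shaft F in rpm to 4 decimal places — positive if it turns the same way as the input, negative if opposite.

Stage 1 [27T→87T]: ω = 602.0000×27/87 = 186.8276 rpm, dir flips to −; running = −186.8276
Stage 2 [58T→52T]: ω = 186.8276×58/52 = 208.3846 rpm, dir flips to +; running = +208.3846
Stage 3 [89T→49T]: ω = 208.3846×89/49 = 378.4945 rpm, dir flips to −; running = −378.4945
Stage 4 [49T→42T]: ω = 378.4945×49/42 = 441.5769 rpm, dir flips to +; running = +441.5769
Stage 5 [61T→58T]: ω = 441.5769×61/58 = 464.4171 rpm, dir flips to −; running = −464.4171

-464.4171 rpm (opposite to input, |ω| = 464.4171 rpm)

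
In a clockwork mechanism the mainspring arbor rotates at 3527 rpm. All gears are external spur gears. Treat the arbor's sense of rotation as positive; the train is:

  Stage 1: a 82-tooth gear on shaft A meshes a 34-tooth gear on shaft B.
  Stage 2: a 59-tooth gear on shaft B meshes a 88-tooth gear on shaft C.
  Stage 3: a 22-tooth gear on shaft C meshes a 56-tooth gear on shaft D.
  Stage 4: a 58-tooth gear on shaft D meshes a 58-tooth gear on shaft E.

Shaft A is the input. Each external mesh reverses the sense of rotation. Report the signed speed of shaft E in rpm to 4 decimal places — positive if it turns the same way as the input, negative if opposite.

+2240.4971 rpm (same as input, |ω| = 2240.4971 rpm)

Stage 1 [82T→34T]: ω = 3527.0000×82/34 = 8506.2941 rpm, dir flips to −; running = −8506.2941
Stage 2 [59T→88T]: ω = 8506.2941×59/88 = 5703.0836 rpm, dir flips to +; running = +5703.0836
Stage 3 [22T→56T]: ω = 5703.0836×22/56 = 2240.4971 rpm, dir flips to −; running = −2240.4971
Stage 4 [58T→58T]: ω = 2240.4971×58/58 = 2240.4971 rpm, dir flips to +; running = +2240.4971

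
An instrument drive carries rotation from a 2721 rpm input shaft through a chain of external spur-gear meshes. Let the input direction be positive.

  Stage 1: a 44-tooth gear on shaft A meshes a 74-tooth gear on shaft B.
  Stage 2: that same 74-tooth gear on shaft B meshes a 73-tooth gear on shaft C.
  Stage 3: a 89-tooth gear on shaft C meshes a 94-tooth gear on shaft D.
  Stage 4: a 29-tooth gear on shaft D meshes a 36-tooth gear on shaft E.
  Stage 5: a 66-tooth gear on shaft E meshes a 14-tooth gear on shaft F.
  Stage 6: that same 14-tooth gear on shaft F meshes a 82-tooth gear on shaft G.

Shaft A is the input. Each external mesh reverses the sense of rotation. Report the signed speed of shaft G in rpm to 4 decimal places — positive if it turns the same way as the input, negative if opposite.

Stage 1 [44T→74T]: ω = 2721.0000×44/74 = 1617.8919 rpm, dir flips to −; running = −1617.8919
Stage 2 [74T→73T]: ω = 1617.8919×74/73 = 1640.0548 rpm, dir flips to +; running = +1640.0548
Stage 3 [89T→94T]: ω = 1640.0548×89/94 = 1552.8178 rpm, dir flips to −; running = −1552.8178
Stage 4 [29T→36T]: ω = 1552.8178×29/36 = 1250.8810 rpm, dir flips to +; running = +1250.8810
Stage 5 [66T→14T]: ω = 1250.8810×66/14 = 5897.0106 rpm, dir flips to −; running = −5897.0106
Stage 6 [14T→82T]: ω = 5897.0106×14/82 = 1006.8067 rpm, dir flips to +; running = +1006.8067

+1006.8067 rpm (same as input, |ω| = 1006.8067 rpm)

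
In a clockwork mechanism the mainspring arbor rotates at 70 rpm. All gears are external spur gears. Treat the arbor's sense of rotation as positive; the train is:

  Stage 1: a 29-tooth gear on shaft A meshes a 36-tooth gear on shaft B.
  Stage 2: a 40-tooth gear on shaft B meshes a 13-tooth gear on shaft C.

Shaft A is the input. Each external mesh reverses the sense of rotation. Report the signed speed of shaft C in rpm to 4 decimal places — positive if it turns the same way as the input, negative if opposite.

+173.5043 rpm (same as input, |ω| = 173.5043 rpm)

Stage 1 [29T→36T]: ω = 70.0000×29/36 = 56.3889 rpm, dir flips to −; running = −56.3889
Stage 2 [40T→13T]: ω = 56.3889×40/13 = 173.5043 rpm, dir flips to +; running = +173.5043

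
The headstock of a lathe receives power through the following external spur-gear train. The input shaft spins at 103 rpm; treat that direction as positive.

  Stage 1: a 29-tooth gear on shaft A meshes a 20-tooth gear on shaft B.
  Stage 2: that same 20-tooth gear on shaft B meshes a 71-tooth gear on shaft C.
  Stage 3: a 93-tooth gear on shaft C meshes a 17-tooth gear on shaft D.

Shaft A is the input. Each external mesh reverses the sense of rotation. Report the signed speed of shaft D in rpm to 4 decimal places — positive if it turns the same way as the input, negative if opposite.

-230.1500 rpm (opposite to input, |ω| = 230.1500 rpm)

Stage 1 [29T→20T]: ω = 103.0000×29/20 = 149.3500 rpm, dir flips to −; running = −149.3500
Stage 2 [20T→71T]: ω = 149.3500×20/71 = 42.0704 rpm, dir flips to +; running = +42.0704
Stage 3 [93T→17T]: ω = 42.0704×93/17 = 230.1500 rpm, dir flips to −; running = −230.1500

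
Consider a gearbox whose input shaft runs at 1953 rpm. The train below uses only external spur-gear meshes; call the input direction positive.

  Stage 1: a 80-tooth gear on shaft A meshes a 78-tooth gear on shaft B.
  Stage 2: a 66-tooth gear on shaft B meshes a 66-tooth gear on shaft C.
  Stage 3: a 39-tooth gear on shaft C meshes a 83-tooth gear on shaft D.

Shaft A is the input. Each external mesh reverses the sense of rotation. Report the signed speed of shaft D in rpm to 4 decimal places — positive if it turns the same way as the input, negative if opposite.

Stage 1 [80T→78T]: ω = 1953.0000×80/78 = 2003.0769 rpm, dir flips to −; running = −2003.0769
Stage 2 [66T→66T]: ω = 2003.0769×66/66 = 2003.0769 rpm, dir flips to +; running = +2003.0769
Stage 3 [39T→83T]: ω = 2003.0769×39/83 = 941.2048 rpm, dir flips to −; running = −941.2048

-941.2048 rpm (opposite to input, |ω| = 941.2048 rpm)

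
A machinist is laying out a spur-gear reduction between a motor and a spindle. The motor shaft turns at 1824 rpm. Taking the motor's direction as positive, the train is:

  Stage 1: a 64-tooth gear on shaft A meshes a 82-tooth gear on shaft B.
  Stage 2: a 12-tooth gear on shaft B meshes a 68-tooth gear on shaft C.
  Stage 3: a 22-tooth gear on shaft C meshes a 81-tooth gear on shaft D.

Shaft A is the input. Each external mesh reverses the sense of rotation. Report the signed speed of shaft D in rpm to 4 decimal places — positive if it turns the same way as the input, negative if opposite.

Stage 1 [64T→82T]: ω = 1824.0000×64/82 = 1423.6098 rpm, dir flips to −; running = −1423.6098
Stage 2 [12T→68T]: ω = 1423.6098×12/68 = 251.2253 rpm, dir flips to +; running = +251.2253
Stage 3 [22T→81T]: ω = 251.2253×22/81 = 68.2340 rpm, dir flips to −; running = −68.2340

-68.2340 rpm (opposite to input, |ω| = 68.2340 rpm)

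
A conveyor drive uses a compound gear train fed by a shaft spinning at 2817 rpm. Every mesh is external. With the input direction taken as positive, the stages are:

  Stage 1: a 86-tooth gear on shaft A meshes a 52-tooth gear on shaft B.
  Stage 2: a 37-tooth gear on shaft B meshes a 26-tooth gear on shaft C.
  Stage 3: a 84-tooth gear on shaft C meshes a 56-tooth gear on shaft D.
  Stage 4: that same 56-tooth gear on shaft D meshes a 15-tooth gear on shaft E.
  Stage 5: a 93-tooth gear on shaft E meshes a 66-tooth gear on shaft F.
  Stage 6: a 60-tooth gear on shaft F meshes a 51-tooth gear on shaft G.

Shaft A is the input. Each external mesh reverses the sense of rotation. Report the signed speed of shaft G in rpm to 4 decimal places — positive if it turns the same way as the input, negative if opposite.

+61548.6377 rpm (same as input, |ω| = 61548.6377 rpm)

Stage 1 [86T→52T]: ω = 2817.0000×86/52 = 4658.8846 rpm, dir flips to −; running = −4658.8846
Stage 2 [37T→26T]: ω = 4658.8846×37/26 = 6629.9512 rpm, dir flips to +; running = +6629.9512
Stage 3 [84T→56T]: ω = 6629.9512×84/56 = 9944.9268 rpm, dir flips to −; running = −9944.9268
Stage 4 [56T→15T]: ω = 9944.9268×56/15 = 37127.7266 rpm, dir flips to +; running = +37127.7266
Stage 5 [93T→66T]: ω = 37127.7266×93/66 = 52316.3421 rpm, dir flips to −; running = −52316.3421
Stage 6 [60T→51T]: ω = 52316.3421×60/51 = 61548.6377 rpm, dir flips to +; running = +61548.6377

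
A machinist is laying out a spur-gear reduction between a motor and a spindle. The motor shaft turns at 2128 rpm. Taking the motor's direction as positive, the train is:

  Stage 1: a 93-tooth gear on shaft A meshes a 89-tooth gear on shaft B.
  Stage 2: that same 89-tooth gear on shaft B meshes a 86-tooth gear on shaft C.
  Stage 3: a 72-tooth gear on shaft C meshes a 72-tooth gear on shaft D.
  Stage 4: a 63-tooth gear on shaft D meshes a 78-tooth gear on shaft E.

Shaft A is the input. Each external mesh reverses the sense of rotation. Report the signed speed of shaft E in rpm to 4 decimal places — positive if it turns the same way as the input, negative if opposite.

+1858.6691 rpm (same as input, |ω| = 1858.6691 rpm)

Stage 1 [93T→89T]: ω = 2128.0000×93/89 = 2223.6404 rpm, dir flips to −; running = −2223.6404
Stage 2 [89T→86T]: ω = 2223.6404×89/86 = 2301.2093 rpm, dir flips to +; running = +2301.2093
Stage 3 [72T→72T]: ω = 2301.2093×72/72 = 2301.2093 rpm, dir flips to −; running = −2301.2093
Stage 4 [63T→78T]: ω = 2301.2093×63/78 = 1858.6691 rpm, dir flips to +; running = +1858.6691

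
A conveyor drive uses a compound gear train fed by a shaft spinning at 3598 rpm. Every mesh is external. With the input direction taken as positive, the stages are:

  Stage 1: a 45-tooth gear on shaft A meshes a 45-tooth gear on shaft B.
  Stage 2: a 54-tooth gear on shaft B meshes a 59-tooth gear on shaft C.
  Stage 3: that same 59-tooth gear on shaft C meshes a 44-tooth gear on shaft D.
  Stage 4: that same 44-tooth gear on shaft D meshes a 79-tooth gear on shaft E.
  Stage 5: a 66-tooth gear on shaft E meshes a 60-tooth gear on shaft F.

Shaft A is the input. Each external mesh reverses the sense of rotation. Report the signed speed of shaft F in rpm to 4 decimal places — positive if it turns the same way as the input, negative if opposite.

-2705.3316 rpm (opposite to input, |ω| = 2705.3316 rpm)

Stage 1 [45T→45T]: ω = 3598.0000×45/45 = 3598.0000 rpm, dir flips to −; running = −3598.0000
Stage 2 [54T→59T]: ω = 3598.0000×54/59 = 3293.0847 rpm, dir flips to +; running = +3293.0847
Stage 3 [59T→44T]: ω = 3293.0847×59/44 = 4415.7273 rpm, dir flips to −; running = −4415.7273
Stage 4 [44T→79T]: ω = 4415.7273×44/79 = 2459.3924 rpm, dir flips to +; running = +2459.3924
Stage 5 [66T→60T]: ω = 2459.3924×66/60 = 2705.3316 rpm, dir flips to −; running = −2705.3316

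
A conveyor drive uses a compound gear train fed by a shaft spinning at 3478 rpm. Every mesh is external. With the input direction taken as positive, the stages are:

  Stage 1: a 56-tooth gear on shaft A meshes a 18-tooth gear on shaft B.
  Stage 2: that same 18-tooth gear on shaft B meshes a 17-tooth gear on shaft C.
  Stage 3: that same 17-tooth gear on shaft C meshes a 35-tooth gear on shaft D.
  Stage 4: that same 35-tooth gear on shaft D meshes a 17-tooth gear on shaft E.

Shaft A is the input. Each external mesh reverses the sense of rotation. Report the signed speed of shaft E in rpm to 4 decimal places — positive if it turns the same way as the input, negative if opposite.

+11456.9412 rpm (same as input, |ω| = 11456.9412 rpm)

Stage 1 [56T→18T]: ω = 3478.0000×56/18 = 10820.4444 rpm, dir flips to −; running = −10820.4444
Stage 2 [18T→17T]: ω = 10820.4444×18/17 = 11456.9412 rpm, dir flips to +; running = +11456.9412
Stage 3 [17T→35T]: ω = 11456.9412×17/35 = 5564.8000 rpm, dir flips to −; running = −5564.8000
Stage 4 [35T→17T]: ω = 5564.8000×35/17 = 11456.9412 rpm, dir flips to +; running = +11456.9412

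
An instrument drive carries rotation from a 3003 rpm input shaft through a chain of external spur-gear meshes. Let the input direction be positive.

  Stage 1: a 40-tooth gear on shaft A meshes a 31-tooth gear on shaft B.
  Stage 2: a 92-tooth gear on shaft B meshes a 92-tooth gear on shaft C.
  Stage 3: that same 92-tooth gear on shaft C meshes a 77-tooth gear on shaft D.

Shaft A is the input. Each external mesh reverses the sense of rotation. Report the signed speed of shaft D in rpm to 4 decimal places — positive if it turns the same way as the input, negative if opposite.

Stage 1 [40T→31T]: ω = 3003.0000×40/31 = 3874.8387 rpm, dir flips to −; running = −3874.8387
Stage 2 [92T→92T]: ω = 3874.8387×92/92 = 3874.8387 rpm, dir flips to +; running = +3874.8387
Stage 3 [92T→77T]: ω = 3874.8387×92/77 = 4629.6774 rpm, dir flips to −; running = −4629.6774

-4629.6774 rpm (opposite to input, |ω| = 4629.6774 rpm)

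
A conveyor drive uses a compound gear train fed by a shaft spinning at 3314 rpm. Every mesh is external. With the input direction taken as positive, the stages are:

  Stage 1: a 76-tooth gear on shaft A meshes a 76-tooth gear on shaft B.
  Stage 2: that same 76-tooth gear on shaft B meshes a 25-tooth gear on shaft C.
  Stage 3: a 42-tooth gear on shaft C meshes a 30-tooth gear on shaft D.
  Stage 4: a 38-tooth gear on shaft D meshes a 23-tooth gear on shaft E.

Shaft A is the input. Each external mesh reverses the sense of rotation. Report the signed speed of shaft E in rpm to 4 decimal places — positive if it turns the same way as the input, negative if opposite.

+23302.8953 rpm (same as input, |ω| = 23302.8953 rpm)

Stage 1 [76T→76T]: ω = 3314.0000×76/76 = 3314.0000 rpm, dir flips to −; running = −3314.0000
Stage 2 [76T→25T]: ω = 3314.0000×76/25 = 10074.5600 rpm, dir flips to +; running = +10074.5600
Stage 3 [42T→30T]: ω = 10074.5600×42/30 = 14104.3840 rpm, dir flips to −; running = −14104.3840
Stage 4 [38T→23T]: ω = 14104.3840×38/23 = 23302.8953 rpm, dir flips to +; running = +23302.8953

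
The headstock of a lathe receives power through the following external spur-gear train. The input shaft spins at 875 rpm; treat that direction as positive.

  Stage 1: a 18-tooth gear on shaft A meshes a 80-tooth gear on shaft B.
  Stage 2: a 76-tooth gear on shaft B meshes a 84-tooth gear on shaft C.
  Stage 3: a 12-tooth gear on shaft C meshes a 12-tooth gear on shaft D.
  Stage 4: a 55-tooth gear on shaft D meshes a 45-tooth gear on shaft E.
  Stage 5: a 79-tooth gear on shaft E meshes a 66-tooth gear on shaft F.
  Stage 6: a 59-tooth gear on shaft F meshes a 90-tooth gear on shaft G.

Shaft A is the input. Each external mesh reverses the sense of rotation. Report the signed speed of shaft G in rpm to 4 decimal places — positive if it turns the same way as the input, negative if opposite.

Stage 1 [18T→80T]: ω = 875.0000×18/80 = 196.8750 rpm, dir flips to −; running = −196.8750
Stage 2 [76T→84T]: ω = 196.8750×76/84 = 178.1250 rpm, dir flips to +; running = +178.1250
Stage 3 [12T→12T]: ω = 178.1250×12/12 = 178.1250 rpm, dir flips to −; running = −178.1250
Stage 4 [55T→45T]: ω = 178.1250×55/45 = 217.7083 rpm, dir flips to +; running = +217.7083
Stage 5 [79T→66T]: ω = 217.7083×79/66 = 260.5903 rpm, dir flips to −; running = −260.5903
Stage 6 [59T→90T]: ω = 260.5903×59/90 = 170.8314 rpm, dir flips to +; running = +170.8314

+170.8314 rpm (same as input, |ω| = 170.8314 rpm)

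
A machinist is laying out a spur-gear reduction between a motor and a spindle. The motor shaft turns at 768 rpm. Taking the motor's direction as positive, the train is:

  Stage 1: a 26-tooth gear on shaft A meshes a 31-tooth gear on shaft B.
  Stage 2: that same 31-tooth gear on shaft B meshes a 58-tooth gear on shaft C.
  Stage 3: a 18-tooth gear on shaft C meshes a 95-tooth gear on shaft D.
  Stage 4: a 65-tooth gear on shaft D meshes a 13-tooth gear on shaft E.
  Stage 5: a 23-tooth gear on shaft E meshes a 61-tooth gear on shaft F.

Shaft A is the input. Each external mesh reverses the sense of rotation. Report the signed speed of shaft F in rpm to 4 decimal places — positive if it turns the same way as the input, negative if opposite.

Stage 1 [26T→31T]: ω = 768.0000×26/31 = 644.1290 rpm, dir flips to −; running = −644.1290
Stage 2 [31T→58T]: ω = 644.1290×31/58 = 344.2759 rpm, dir flips to +; running = +344.2759
Stage 3 [18T→95T]: ω = 344.2759×18/95 = 65.2312 rpm, dir flips to −; running = −65.2312
Stage 4 [65T→13T]: ω = 65.2312×65/13 = 326.1561 rpm, dir flips to +; running = +326.1561
Stage 5 [23T→61T]: ω = 326.1561×23/61 = 122.9769 rpm, dir flips to −; running = −122.9769

-122.9769 rpm (opposite to input, |ω| = 122.9769 rpm)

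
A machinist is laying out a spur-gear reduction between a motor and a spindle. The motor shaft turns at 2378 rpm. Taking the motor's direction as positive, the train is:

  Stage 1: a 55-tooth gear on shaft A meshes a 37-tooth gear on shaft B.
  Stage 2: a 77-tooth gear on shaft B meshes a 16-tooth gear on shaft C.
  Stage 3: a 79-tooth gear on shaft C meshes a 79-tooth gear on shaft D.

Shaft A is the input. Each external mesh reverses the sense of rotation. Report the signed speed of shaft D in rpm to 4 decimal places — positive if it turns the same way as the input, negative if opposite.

Stage 1 [55T→37T]: ω = 2378.0000×55/37 = 3534.8649 rpm, dir flips to −; running = −3534.8649
Stage 2 [77T→16T]: ω = 3534.8649×77/16 = 17011.5372 rpm, dir flips to +; running = +17011.5372
Stage 3 [79T→79T]: ω = 17011.5372×79/79 = 17011.5372 rpm, dir flips to −; running = −17011.5372

-17011.5372 rpm (opposite to input, |ω| = 17011.5372 rpm)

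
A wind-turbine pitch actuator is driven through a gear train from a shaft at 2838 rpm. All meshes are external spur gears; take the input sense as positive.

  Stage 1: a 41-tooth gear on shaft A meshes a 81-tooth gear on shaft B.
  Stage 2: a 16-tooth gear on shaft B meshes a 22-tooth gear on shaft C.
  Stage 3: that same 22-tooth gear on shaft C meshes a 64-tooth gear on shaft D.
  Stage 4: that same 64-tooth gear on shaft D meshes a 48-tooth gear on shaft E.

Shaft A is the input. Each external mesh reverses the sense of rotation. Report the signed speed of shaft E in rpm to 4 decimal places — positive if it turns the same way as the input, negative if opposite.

+478.8395 rpm (same as input, |ω| = 478.8395 rpm)

Stage 1 [41T→81T]: ω = 2838.0000×41/81 = 1436.5185 rpm, dir flips to −; running = −1436.5185
Stage 2 [16T→22T]: ω = 1436.5185×16/22 = 1044.7407 rpm, dir flips to +; running = +1044.7407
Stage 3 [22T→64T]: ω = 1044.7407×22/64 = 359.1296 rpm, dir flips to −; running = −359.1296
Stage 4 [64T→48T]: ω = 359.1296×64/48 = 478.8395 rpm, dir flips to +; running = +478.8395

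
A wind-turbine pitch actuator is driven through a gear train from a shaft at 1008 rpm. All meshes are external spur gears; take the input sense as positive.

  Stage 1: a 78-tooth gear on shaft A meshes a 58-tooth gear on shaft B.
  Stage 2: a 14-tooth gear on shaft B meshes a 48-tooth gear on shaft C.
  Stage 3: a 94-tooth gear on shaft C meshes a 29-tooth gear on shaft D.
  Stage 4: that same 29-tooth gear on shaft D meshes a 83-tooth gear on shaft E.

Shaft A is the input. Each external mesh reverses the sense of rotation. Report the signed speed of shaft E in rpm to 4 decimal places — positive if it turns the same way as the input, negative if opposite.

+447.7790 rpm (same as input, |ω| = 447.7790 rpm)

Stage 1 [78T→58T]: ω = 1008.0000×78/58 = 1355.5862 rpm, dir flips to −; running = −1355.5862
Stage 2 [14T→48T]: ω = 1355.5862×14/48 = 395.3793 rpm, dir flips to +; running = +395.3793
Stage 3 [94T→29T]: ω = 395.3793×94/29 = 1281.5743 rpm, dir flips to −; running = −1281.5743
Stage 4 [29T→83T]: ω = 1281.5743×29/83 = 447.7790 rpm, dir flips to +; running = +447.7790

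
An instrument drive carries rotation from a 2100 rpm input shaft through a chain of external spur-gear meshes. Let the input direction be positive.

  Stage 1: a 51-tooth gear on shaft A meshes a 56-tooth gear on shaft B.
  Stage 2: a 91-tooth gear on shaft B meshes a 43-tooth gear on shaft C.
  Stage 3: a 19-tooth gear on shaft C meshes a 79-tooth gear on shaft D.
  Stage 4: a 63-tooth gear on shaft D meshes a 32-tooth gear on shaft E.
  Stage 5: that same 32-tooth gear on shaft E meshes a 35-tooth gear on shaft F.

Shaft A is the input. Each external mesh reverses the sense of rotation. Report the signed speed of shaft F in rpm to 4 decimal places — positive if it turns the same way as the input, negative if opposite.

Stage 1 [51T→56T]: ω = 2100.0000×51/56 = 1912.5000 rpm, dir flips to −; running = −1912.5000
Stage 2 [91T→43T]: ω = 1912.5000×91/43 = 4047.3837 rpm, dir flips to +; running = +4047.3837
Stage 3 [19T→79T]: ω = 4047.3837×19/79 = 973.4214 rpm, dir flips to −; running = −973.4214
Stage 4 [63T→32T]: ω = 973.4214×63/32 = 1916.4234 rpm, dir flips to +; running = +1916.4234
Stage 5 [32T→35T]: ω = 1916.4234×32/35 = 1752.1585 rpm, dir flips to −; running = −1752.1585

-1752.1585 rpm (opposite to input, |ω| = 1752.1585 rpm)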